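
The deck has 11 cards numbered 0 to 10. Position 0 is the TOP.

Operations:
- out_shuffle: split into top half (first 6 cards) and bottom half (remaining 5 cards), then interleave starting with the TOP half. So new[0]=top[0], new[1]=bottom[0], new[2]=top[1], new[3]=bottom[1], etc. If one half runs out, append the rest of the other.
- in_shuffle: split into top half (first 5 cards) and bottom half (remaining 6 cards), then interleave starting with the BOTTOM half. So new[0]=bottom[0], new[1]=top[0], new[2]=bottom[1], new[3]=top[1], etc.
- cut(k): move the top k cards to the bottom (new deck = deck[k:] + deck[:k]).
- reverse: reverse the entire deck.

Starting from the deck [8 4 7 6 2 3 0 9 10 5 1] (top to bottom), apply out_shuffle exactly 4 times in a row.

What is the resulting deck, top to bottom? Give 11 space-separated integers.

Answer: 8 5 9 3 6 4 1 10 0 2 7

Derivation:
After op 1 (out_shuffle): [8 0 4 9 7 10 6 5 2 1 3]
After op 2 (out_shuffle): [8 6 0 5 4 2 9 1 7 3 10]
After op 3 (out_shuffle): [8 9 6 1 0 7 5 3 4 10 2]
After op 4 (out_shuffle): [8 5 9 3 6 4 1 10 0 2 7]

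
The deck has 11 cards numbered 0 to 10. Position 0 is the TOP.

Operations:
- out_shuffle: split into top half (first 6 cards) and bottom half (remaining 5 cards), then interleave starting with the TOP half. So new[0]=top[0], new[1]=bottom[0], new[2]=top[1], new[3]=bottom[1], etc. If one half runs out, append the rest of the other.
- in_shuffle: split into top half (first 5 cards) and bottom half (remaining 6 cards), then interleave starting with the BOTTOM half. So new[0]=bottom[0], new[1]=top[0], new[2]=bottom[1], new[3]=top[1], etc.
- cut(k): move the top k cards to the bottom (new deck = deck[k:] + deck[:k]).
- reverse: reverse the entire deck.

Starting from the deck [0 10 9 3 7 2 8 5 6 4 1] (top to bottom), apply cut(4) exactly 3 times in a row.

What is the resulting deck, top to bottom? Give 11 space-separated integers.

Answer: 10 9 3 7 2 8 5 6 4 1 0

Derivation:
After op 1 (cut(4)): [7 2 8 5 6 4 1 0 10 9 3]
After op 2 (cut(4)): [6 4 1 0 10 9 3 7 2 8 5]
After op 3 (cut(4)): [10 9 3 7 2 8 5 6 4 1 0]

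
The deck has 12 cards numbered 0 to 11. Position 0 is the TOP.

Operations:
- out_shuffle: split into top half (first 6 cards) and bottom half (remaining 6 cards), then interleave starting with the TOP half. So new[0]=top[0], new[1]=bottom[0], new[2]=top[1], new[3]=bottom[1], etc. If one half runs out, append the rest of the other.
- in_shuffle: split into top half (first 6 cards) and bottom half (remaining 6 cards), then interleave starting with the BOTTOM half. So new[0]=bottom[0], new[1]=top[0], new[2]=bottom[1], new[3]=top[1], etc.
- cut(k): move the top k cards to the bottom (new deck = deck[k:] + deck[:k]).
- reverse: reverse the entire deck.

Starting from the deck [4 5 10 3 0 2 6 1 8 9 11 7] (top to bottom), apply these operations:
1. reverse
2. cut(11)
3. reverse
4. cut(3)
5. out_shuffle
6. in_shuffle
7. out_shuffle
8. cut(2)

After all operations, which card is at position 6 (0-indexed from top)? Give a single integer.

After op 1 (reverse): [7 11 9 8 1 6 2 0 3 10 5 4]
After op 2 (cut(11)): [4 7 11 9 8 1 6 2 0 3 10 5]
After op 3 (reverse): [5 10 3 0 2 6 1 8 9 11 7 4]
After op 4 (cut(3)): [0 2 6 1 8 9 11 7 4 5 10 3]
After op 5 (out_shuffle): [0 11 2 7 6 4 1 5 8 10 9 3]
After op 6 (in_shuffle): [1 0 5 11 8 2 10 7 9 6 3 4]
After op 7 (out_shuffle): [1 10 0 7 5 9 11 6 8 3 2 4]
After op 8 (cut(2)): [0 7 5 9 11 6 8 3 2 4 1 10]
Position 6: card 8.

Answer: 8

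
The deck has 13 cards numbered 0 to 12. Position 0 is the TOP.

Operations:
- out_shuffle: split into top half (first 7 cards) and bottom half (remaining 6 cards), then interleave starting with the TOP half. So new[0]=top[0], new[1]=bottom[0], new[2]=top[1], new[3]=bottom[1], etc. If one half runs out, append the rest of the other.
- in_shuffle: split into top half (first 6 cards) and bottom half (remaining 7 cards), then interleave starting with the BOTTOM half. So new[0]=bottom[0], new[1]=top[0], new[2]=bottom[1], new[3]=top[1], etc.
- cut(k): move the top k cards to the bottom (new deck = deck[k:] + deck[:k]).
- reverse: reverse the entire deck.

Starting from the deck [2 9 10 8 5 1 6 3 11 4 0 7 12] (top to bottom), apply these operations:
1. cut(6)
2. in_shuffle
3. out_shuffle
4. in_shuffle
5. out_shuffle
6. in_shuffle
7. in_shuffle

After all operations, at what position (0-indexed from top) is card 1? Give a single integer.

Answer: 5

Derivation:
After op 1 (cut(6)): [6 3 11 4 0 7 12 2 9 10 8 5 1]
After op 2 (in_shuffle): [12 6 2 3 9 11 10 4 8 0 5 7 1]
After op 3 (out_shuffle): [12 4 6 8 2 0 3 5 9 7 11 1 10]
After op 4 (in_shuffle): [3 12 5 4 9 6 7 8 11 2 1 0 10]
After op 5 (out_shuffle): [3 8 12 11 5 2 4 1 9 0 6 10 7]
After op 6 (in_shuffle): [4 3 1 8 9 12 0 11 6 5 10 2 7]
After op 7 (in_shuffle): [0 4 11 3 6 1 5 8 10 9 2 12 7]
Card 1 is at position 5.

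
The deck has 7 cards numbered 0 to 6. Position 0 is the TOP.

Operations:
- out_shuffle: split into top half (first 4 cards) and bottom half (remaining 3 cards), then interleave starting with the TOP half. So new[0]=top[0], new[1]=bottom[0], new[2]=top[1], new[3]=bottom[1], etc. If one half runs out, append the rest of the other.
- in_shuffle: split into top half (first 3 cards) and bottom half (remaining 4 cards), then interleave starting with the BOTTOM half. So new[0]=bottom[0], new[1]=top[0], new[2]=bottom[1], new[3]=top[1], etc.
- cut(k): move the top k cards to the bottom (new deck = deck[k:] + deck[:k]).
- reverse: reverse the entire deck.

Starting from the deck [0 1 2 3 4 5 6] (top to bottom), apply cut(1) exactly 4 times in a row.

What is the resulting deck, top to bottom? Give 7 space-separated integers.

After op 1 (cut(1)): [1 2 3 4 5 6 0]
After op 2 (cut(1)): [2 3 4 5 6 0 1]
After op 3 (cut(1)): [3 4 5 6 0 1 2]
After op 4 (cut(1)): [4 5 6 0 1 2 3]

Answer: 4 5 6 0 1 2 3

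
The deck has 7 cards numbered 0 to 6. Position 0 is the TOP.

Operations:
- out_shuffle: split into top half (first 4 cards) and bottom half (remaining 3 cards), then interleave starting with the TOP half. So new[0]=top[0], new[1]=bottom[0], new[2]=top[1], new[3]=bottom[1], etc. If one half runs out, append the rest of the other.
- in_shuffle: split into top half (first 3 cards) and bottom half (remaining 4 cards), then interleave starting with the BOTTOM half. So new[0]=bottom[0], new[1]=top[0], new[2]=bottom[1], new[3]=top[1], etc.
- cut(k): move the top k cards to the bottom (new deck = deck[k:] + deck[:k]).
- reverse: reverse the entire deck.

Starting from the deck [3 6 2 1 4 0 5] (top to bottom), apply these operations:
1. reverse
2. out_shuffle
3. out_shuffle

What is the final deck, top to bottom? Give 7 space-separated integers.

After op 1 (reverse): [5 0 4 1 2 6 3]
After op 2 (out_shuffle): [5 2 0 6 4 3 1]
After op 3 (out_shuffle): [5 4 2 3 0 1 6]

Answer: 5 4 2 3 0 1 6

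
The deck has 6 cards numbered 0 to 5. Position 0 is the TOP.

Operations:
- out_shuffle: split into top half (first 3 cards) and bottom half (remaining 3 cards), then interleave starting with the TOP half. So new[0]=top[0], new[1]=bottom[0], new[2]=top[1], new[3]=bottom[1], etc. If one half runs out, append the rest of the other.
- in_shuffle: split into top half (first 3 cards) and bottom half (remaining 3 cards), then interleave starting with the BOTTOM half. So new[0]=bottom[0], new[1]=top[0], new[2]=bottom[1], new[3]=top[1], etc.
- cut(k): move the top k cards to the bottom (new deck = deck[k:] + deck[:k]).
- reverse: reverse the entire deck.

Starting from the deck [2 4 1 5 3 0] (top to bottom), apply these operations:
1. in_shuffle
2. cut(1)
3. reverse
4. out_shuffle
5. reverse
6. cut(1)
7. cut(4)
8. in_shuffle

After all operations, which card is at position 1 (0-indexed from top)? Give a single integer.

Answer: 5

Derivation:
After op 1 (in_shuffle): [5 2 3 4 0 1]
After op 2 (cut(1)): [2 3 4 0 1 5]
After op 3 (reverse): [5 1 0 4 3 2]
After op 4 (out_shuffle): [5 4 1 3 0 2]
After op 5 (reverse): [2 0 3 1 4 5]
After op 6 (cut(1)): [0 3 1 4 5 2]
After op 7 (cut(4)): [5 2 0 3 1 4]
After op 8 (in_shuffle): [3 5 1 2 4 0]
Position 1: card 5.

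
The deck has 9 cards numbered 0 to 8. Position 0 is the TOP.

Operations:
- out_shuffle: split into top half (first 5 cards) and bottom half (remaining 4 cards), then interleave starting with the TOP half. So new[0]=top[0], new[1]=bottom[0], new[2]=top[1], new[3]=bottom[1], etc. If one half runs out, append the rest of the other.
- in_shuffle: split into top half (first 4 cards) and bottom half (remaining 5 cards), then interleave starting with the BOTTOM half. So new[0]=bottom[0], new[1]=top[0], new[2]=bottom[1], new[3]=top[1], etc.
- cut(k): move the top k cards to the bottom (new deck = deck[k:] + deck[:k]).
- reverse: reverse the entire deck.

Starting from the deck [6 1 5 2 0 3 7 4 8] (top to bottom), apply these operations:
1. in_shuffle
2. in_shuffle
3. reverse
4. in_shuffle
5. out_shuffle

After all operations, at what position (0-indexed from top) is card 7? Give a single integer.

After op 1 (in_shuffle): [0 6 3 1 7 5 4 2 8]
After op 2 (in_shuffle): [7 0 5 6 4 3 2 1 8]
After op 3 (reverse): [8 1 2 3 4 6 5 0 7]
After op 4 (in_shuffle): [4 8 6 1 5 2 0 3 7]
After op 5 (out_shuffle): [4 2 8 0 6 3 1 7 5]
Card 7 is at position 7.

Answer: 7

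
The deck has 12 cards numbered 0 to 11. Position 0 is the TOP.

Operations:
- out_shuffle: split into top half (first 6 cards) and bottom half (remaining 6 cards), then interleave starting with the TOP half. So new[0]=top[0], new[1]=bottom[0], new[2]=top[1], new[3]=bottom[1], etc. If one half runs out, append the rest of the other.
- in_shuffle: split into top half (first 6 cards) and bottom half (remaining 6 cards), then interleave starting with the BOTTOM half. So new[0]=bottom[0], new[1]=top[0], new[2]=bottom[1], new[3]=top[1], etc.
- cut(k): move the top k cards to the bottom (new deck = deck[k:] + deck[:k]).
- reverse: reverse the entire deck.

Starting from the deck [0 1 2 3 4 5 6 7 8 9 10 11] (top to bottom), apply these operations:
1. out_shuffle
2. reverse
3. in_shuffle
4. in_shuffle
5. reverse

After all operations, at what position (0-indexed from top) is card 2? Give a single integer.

Answer: 6

Derivation:
After op 1 (out_shuffle): [0 6 1 7 2 8 3 9 4 10 5 11]
After op 2 (reverse): [11 5 10 4 9 3 8 2 7 1 6 0]
After op 3 (in_shuffle): [8 11 2 5 7 10 1 4 6 9 0 3]
After op 4 (in_shuffle): [1 8 4 11 6 2 9 5 0 7 3 10]
After op 5 (reverse): [10 3 7 0 5 9 2 6 11 4 8 1]
Card 2 is at position 6.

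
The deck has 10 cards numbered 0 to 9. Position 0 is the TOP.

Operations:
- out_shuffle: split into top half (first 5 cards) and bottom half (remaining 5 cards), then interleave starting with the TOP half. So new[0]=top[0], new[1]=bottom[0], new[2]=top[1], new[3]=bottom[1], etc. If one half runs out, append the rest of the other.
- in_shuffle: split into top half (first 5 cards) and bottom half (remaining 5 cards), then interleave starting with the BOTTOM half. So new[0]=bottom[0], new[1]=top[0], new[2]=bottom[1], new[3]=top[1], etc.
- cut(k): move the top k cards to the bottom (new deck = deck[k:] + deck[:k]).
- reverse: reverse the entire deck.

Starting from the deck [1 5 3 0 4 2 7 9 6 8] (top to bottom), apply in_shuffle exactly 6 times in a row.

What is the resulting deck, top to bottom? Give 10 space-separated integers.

After op 1 (in_shuffle): [2 1 7 5 9 3 6 0 8 4]
After op 2 (in_shuffle): [3 2 6 1 0 7 8 5 4 9]
After op 3 (in_shuffle): [7 3 8 2 5 6 4 1 9 0]
After op 4 (in_shuffle): [6 7 4 3 1 8 9 2 0 5]
After op 5 (in_shuffle): [8 6 9 7 2 4 0 3 5 1]
After op 6 (in_shuffle): [4 8 0 6 3 9 5 7 1 2]

Answer: 4 8 0 6 3 9 5 7 1 2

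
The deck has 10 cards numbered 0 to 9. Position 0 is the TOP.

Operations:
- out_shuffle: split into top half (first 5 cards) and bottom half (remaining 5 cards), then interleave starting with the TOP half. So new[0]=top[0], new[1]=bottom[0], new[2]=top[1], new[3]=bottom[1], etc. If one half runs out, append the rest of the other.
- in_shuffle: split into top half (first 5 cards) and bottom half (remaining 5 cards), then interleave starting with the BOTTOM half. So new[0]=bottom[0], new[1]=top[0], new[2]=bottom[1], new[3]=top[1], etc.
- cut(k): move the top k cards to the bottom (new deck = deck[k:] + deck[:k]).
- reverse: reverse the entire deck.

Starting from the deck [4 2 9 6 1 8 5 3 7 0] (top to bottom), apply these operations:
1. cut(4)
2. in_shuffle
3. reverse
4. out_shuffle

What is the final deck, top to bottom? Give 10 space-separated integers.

After op 1 (cut(4)): [1 8 5 3 7 0 4 2 9 6]
After op 2 (in_shuffle): [0 1 4 8 2 5 9 3 6 7]
After op 3 (reverse): [7 6 3 9 5 2 8 4 1 0]
After op 4 (out_shuffle): [7 2 6 8 3 4 9 1 5 0]

Answer: 7 2 6 8 3 4 9 1 5 0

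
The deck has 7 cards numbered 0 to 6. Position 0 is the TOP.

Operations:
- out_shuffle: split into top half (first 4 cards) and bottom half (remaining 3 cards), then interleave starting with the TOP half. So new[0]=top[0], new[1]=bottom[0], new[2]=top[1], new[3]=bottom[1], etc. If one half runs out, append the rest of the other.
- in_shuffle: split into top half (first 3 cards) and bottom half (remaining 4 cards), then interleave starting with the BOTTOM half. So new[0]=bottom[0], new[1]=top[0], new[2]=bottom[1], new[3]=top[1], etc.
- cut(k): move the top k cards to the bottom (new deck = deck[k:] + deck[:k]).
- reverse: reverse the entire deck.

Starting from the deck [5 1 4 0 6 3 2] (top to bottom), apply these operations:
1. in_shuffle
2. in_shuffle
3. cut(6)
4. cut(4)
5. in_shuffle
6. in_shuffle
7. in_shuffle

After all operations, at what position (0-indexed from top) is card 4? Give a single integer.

Answer: 1

Derivation:
After op 1 (in_shuffle): [0 5 6 1 3 4 2]
After op 2 (in_shuffle): [1 0 3 5 4 6 2]
After op 3 (cut(6)): [2 1 0 3 5 4 6]
After op 4 (cut(4)): [5 4 6 2 1 0 3]
After op 5 (in_shuffle): [2 5 1 4 0 6 3]
After op 6 (in_shuffle): [4 2 0 5 6 1 3]
After op 7 (in_shuffle): [5 4 6 2 1 0 3]
Card 4 is at position 1.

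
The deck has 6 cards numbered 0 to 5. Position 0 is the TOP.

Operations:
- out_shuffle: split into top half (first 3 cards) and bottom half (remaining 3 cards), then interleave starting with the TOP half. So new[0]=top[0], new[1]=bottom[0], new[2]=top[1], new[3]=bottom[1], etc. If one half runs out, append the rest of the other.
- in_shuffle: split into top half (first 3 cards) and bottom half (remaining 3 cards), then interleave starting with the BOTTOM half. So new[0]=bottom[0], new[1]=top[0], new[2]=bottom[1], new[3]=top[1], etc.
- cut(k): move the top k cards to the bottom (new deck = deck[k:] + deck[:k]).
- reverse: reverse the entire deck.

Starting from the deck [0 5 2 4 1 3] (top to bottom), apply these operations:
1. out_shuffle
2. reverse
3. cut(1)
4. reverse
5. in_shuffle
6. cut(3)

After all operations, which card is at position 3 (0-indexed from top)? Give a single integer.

Answer: 5

Derivation:
After op 1 (out_shuffle): [0 4 5 1 2 3]
After op 2 (reverse): [3 2 1 5 4 0]
After op 3 (cut(1)): [2 1 5 4 0 3]
After op 4 (reverse): [3 0 4 5 1 2]
After op 5 (in_shuffle): [5 3 1 0 2 4]
After op 6 (cut(3)): [0 2 4 5 3 1]
Position 3: card 5.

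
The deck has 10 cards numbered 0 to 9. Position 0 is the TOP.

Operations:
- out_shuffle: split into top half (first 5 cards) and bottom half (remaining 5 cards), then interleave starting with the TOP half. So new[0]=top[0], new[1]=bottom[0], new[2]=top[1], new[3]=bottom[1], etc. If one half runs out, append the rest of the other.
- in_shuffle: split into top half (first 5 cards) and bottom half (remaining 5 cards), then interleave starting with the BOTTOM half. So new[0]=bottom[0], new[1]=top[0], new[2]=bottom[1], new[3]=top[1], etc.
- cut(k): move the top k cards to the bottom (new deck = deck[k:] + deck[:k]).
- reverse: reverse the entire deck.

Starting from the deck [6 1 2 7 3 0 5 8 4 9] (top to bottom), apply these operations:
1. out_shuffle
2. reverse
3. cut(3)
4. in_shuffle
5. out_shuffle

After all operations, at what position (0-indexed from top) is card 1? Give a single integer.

After op 1 (out_shuffle): [6 0 1 5 2 8 7 4 3 9]
After op 2 (reverse): [9 3 4 7 8 2 5 1 0 6]
After op 3 (cut(3)): [7 8 2 5 1 0 6 9 3 4]
After op 4 (in_shuffle): [0 7 6 8 9 2 3 5 4 1]
After op 5 (out_shuffle): [0 2 7 3 6 5 8 4 9 1]
Card 1 is at position 9.

Answer: 9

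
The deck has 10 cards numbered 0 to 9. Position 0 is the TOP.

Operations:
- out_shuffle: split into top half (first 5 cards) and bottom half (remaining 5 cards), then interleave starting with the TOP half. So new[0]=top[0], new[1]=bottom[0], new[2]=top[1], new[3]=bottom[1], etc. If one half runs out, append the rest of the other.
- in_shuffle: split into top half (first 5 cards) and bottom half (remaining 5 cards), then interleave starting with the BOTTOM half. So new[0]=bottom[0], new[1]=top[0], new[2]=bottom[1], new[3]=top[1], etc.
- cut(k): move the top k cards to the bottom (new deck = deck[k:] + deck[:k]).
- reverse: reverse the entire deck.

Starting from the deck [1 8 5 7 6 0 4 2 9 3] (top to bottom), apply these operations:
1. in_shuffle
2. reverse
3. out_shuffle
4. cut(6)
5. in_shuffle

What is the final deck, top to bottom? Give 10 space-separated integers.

Answer: 2 9 3 1 8 5 7 0 4 6

Derivation:
After op 1 (in_shuffle): [0 1 4 8 2 5 9 7 3 6]
After op 2 (reverse): [6 3 7 9 5 2 8 4 1 0]
After op 3 (out_shuffle): [6 2 3 8 7 4 9 1 5 0]
After op 4 (cut(6)): [9 1 5 0 6 2 3 8 7 4]
After op 5 (in_shuffle): [2 9 3 1 8 5 7 0 4 6]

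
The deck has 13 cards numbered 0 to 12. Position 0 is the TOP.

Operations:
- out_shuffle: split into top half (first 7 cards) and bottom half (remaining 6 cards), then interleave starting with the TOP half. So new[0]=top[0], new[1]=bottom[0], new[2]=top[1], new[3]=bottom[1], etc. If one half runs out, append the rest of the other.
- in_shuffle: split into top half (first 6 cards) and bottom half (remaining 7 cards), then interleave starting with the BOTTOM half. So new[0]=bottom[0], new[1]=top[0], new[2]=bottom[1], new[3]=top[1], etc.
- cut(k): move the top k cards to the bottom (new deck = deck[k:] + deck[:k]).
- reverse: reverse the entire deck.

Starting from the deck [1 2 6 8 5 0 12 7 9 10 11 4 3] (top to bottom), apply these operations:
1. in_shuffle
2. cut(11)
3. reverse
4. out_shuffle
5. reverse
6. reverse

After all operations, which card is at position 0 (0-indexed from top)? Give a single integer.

After op 1 (in_shuffle): [12 1 7 2 9 6 10 8 11 5 4 0 3]
After op 2 (cut(11)): [0 3 12 1 7 2 9 6 10 8 11 5 4]
After op 3 (reverse): [4 5 11 8 10 6 9 2 7 1 12 3 0]
After op 4 (out_shuffle): [4 2 5 7 11 1 8 12 10 3 6 0 9]
After op 5 (reverse): [9 0 6 3 10 12 8 1 11 7 5 2 4]
After op 6 (reverse): [4 2 5 7 11 1 8 12 10 3 6 0 9]
Position 0: card 4.

Answer: 4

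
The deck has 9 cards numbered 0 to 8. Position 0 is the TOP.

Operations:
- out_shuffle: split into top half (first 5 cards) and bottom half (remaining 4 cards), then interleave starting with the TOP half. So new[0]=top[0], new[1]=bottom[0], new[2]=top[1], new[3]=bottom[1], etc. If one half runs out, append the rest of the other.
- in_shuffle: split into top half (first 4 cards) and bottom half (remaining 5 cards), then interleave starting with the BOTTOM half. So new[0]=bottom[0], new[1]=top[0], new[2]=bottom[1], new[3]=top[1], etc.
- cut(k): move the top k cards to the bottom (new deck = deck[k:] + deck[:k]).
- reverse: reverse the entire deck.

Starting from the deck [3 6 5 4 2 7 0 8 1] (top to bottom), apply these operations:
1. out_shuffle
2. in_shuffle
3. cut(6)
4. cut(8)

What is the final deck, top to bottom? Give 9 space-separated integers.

Answer: 6 1 0 2 5 3 8 7 4

Derivation:
After op 1 (out_shuffle): [3 7 6 0 5 8 4 1 2]
After op 2 (in_shuffle): [5 3 8 7 4 6 1 0 2]
After op 3 (cut(6)): [1 0 2 5 3 8 7 4 6]
After op 4 (cut(8)): [6 1 0 2 5 3 8 7 4]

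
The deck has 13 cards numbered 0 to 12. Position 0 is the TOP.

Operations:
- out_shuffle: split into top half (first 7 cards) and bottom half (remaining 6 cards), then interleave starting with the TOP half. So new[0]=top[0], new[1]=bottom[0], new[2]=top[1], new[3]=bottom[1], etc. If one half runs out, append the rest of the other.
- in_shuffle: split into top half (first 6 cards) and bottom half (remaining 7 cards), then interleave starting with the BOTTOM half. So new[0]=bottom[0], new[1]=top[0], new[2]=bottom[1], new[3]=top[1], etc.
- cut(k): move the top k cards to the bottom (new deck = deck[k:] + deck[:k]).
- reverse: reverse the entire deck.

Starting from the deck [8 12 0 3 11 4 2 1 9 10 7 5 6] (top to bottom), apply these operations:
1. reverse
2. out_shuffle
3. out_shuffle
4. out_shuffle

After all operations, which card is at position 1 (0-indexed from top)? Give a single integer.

Answer: 1

Derivation:
After op 1 (reverse): [6 5 7 10 9 1 2 4 11 3 0 12 8]
After op 2 (out_shuffle): [6 4 5 11 7 3 10 0 9 12 1 8 2]
After op 3 (out_shuffle): [6 0 4 9 5 12 11 1 7 8 3 2 10]
After op 4 (out_shuffle): [6 1 0 7 4 8 9 3 5 2 12 10 11]
Position 1: card 1.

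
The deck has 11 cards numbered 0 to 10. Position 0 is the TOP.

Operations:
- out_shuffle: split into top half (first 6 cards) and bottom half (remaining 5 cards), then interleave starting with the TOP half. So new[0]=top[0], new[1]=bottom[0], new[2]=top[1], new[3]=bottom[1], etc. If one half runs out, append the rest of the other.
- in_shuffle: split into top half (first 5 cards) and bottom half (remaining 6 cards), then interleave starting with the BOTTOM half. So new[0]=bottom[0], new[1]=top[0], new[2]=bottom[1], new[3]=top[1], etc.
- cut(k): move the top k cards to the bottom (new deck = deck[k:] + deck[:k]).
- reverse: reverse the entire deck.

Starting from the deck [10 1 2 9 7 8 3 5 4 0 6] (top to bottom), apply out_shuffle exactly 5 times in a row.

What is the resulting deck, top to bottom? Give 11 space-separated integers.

Answer: 10 6 0 4 5 3 8 7 9 2 1

Derivation:
After op 1 (out_shuffle): [10 3 1 5 2 4 9 0 7 6 8]
After op 2 (out_shuffle): [10 9 3 0 1 7 5 6 2 8 4]
After op 3 (out_shuffle): [10 5 9 6 3 2 0 8 1 4 7]
After op 4 (out_shuffle): [10 0 5 8 9 1 6 4 3 7 2]
After op 5 (out_shuffle): [10 6 0 4 5 3 8 7 9 2 1]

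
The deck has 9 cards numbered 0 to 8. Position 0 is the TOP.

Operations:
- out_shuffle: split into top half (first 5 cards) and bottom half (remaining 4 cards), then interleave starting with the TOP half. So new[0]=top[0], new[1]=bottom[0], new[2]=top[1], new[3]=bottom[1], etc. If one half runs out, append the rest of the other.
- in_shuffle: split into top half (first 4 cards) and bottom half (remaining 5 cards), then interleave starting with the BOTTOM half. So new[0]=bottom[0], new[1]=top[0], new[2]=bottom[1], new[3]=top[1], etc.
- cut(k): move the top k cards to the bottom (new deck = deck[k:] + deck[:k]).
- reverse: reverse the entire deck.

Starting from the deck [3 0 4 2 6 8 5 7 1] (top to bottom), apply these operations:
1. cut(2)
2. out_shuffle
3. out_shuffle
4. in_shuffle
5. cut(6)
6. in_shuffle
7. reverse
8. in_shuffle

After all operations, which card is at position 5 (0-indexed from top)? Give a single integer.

Answer: 1

Derivation:
After op 1 (cut(2)): [4 2 6 8 5 7 1 3 0]
After op 2 (out_shuffle): [4 7 2 1 6 3 8 0 5]
After op 3 (out_shuffle): [4 3 7 8 2 0 1 5 6]
After op 4 (in_shuffle): [2 4 0 3 1 7 5 8 6]
After op 5 (cut(6)): [5 8 6 2 4 0 3 1 7]
After op 6 (in_shuffle): [4 5 0 8 3 6 1 2 7]
After op 7 (reverse): [7 2 1 6 3 8 0 5 4]
After op 8 (in_shuffle): [3 7 8 2 0 1 5 6 4]
Position 5: card 1.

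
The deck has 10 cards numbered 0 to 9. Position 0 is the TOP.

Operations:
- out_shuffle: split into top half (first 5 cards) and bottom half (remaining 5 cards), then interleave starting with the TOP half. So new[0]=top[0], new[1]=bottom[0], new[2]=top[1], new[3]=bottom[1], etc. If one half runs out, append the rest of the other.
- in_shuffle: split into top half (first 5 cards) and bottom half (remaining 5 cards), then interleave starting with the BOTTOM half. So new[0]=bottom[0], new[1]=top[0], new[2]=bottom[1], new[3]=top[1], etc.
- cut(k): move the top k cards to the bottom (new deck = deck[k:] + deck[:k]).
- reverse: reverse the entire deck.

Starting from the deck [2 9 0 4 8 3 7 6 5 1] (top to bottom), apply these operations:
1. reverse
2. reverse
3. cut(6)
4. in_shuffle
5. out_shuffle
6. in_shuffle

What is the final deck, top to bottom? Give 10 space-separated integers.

Answer: 1 9 6 5 3 7 4 8 2 0

Derivation:
After op 1 (reverse): [1 5 6 7 3 8 4 0 9 2]
After op 2 (reverse): [2 9 0 4 8 3 7 6 5 1]
After op 3 (cut(6)): [7 6 5 1 2 9 0 4 8 3]
After op 4 (in_shuffle): [9 7 0 6 4 5 8 1 3 2]
After op 5 (out_shuffle): [9 5 7 8 0 1 6 3 4 2]
After op 6 (in_shuffle): [1 9 6 5 3 7 4 8 2 0]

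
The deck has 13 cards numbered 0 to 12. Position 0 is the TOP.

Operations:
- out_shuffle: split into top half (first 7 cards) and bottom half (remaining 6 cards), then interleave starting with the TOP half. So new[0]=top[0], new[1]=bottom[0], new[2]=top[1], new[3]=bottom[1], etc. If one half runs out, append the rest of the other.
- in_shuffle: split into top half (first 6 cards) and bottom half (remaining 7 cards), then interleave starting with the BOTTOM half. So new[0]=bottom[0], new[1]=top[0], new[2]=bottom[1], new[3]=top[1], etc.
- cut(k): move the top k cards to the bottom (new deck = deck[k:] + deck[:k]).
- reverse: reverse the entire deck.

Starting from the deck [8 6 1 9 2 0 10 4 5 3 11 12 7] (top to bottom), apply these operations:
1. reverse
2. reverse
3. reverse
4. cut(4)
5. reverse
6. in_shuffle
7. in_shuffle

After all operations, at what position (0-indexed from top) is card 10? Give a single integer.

Answer: 4

Derivation:
After op 1 (reverse): [7 12 11 3 5 4 10 0 2 9 1 6 8]
After op 2 (reverse): [8 6 1 9 2 0 10 4 5 3 11 12 7]
After op 3 (reverse): [7 12 11 3 5 4 10 0 2 9 1 6 8]
After op 4 (cut(4)): [5 4 10 0 2 9 1 6 8 7 12 11 3]
After op 5 (reverse): [3 11 12 7 8 6 1 9 2 0 10 4 5]
After op 6 (in_shuffle): [1 3 9 11 2 12 0 7 10 8 4 6 5]
After op 7 (in_shuffle): [0 1 7 3 10 9 8 11 4 2 6 12 5]
Card 10 is at position 4.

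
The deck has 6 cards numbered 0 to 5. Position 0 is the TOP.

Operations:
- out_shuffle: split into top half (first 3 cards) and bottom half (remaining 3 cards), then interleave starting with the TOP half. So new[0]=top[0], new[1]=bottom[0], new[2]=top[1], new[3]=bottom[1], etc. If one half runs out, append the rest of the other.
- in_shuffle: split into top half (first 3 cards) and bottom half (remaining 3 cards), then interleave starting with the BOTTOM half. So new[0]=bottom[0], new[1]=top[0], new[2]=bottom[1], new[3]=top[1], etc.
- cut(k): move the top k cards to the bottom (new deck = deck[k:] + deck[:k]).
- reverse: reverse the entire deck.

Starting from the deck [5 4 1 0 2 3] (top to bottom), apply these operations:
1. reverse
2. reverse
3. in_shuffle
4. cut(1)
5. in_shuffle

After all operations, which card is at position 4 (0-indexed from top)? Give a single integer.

Answer: 0

Derivation:
After op 1 (reverse): [3 2 0 1 4 5]
After op 2 (reverse): [5 4 1 0 2 3]
After op 3 (in_shuffle): [0 5 2 4 3 1]
After op 4 (cut(1)): [5 2 4 3 1 0]
After op 5 (in_shuffle): [3 5 1 2 0 4]
Position 4: card 0.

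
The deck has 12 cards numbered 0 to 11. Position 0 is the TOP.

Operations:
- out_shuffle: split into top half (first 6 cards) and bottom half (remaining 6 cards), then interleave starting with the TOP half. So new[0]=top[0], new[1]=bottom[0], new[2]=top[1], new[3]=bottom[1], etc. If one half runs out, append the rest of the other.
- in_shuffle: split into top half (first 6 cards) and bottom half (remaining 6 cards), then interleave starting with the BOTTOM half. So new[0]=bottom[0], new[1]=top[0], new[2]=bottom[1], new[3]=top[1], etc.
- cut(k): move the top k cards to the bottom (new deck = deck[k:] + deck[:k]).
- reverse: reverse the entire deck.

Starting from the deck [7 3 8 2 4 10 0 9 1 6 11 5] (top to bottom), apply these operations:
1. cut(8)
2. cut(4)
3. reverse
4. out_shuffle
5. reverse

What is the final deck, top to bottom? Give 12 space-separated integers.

Answer: 7 0 3 9 8 1 2 6 4 11 10 5

Derivation:
After op 1 (cut(8)): [1 6 11 5 7 3 8 2 4 10 0 9]
After op 2 (cut(4)): [7 3 8 2 4 10 0 9 1 6 11 5]
After op 3 (reverse): [5 11 6 1 9 0 10 4 2 8 3 7]
After op 4 (out_shuffle): [5 10 11 4 6 2 1 8 9 3 0 7]
After op 5 (reverse): [7 0 3 9 8 1 2 6 4 11 10 5]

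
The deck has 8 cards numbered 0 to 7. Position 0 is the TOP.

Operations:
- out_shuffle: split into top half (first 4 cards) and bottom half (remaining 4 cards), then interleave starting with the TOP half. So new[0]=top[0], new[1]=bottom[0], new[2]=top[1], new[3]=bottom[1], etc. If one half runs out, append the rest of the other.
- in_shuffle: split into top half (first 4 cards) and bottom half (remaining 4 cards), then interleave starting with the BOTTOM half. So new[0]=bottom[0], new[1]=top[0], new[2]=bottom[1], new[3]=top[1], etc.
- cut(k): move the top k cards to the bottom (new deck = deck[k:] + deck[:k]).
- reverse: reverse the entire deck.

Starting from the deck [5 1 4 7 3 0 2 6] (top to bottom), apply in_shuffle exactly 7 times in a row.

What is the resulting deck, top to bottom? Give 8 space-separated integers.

After op 1 (in_shuffle): [3 5 0 1 2 4 6 7]
After op 2 (in_shuffle): [2 3 4 5 6 0 7 1]
After op 3 (in_shuffle): [6 2 0 3 7 4 1 5]
After op 4 (in_shuffle): [7 6 4 2 1 0 5 3]
After op 5 (in_shuffle): [1 7 0 6 5 4 3 2]
After op 6 (in_shuffle): [5 1 4 7 3 0 2 6]
After op 7 (in_shuffle): [3 5 0 1 2 4 6 7]

Answer: 3 5 0 1 2 4 6 7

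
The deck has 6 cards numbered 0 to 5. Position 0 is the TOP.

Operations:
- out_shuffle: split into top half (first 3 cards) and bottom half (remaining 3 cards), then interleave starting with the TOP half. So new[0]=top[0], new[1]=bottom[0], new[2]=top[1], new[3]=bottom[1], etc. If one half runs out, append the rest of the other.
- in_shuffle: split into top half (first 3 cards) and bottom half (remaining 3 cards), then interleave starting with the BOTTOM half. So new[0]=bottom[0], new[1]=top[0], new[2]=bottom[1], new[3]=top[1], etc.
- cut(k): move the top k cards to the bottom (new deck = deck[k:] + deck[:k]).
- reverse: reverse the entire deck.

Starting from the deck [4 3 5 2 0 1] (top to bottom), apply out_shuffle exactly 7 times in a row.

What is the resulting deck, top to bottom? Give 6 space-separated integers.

Answer: 4 5 0 3 2 1

Derivation:
After op 1 (out_shuffle): [4 2 3 0 5 1]
After op 2 (out_shuffle): [4 0 2 5 3 1]
After op 3 (out_shuffle): [4 5 0 3 2 1]
After op 4 (out_shuffle): [4 3 5 2 0 1]
After op 5 (out_shuffle): [4 2 3 0 5 1]
After op 6 (out_shuffle): [4 0 2 5 3 1]
After op 7 (out_shuffle): [4 5 0 3 2 1]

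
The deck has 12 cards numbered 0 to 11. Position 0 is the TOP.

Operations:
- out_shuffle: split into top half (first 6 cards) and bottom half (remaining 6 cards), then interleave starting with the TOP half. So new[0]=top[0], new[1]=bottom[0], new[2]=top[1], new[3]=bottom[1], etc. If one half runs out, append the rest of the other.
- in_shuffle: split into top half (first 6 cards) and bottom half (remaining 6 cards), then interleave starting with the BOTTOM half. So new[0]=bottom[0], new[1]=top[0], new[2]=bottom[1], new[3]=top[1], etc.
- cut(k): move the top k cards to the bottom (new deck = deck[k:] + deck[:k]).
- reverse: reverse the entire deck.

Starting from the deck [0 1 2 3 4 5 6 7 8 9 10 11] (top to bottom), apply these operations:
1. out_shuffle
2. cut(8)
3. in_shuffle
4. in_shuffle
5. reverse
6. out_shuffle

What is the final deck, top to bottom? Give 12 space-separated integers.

After op 1 (out_shuffle): [0 6 1 7 2 8 3 9 4 10 5 11]
After op 2 (cut(8)): [4 10 5 11 0 6 1 7 2 8 3 9]
After op 3 (in_shuffle): [1 4 7 10 2 5 8 11 3 0 9 6]
After op 4 (in_shuffle): [8 1 11 4 3 7 0 10 9 2 6 5]
After op 5 (reverse): [5 6 2 9 10 0 7 3 4 11 1 8]
After op 6 (out_shuffle): [5 7 6 3 2 4 9 11 10 1 0 8]

Answer: 5 7 6 3 2 4 9 11 10 1 0 8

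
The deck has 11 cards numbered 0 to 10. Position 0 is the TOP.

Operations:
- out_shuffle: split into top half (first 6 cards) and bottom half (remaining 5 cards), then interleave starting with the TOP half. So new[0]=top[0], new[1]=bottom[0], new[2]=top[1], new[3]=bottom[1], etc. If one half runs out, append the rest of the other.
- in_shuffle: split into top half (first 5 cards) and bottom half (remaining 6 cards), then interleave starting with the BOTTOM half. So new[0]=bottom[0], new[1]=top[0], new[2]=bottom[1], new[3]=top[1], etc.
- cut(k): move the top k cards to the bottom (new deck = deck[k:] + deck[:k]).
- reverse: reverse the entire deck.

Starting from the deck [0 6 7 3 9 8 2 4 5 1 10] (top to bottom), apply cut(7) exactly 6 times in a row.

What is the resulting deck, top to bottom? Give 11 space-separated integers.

After op 1 (cut(7)): [4 5 1 10 0 6 7 3 9 8 2]
After op 2 (cut(7)): [3 9 8 2 4 5 1 10 0 6 7]
After op 3 (cut(7)): [10 0 6 7 3 9 8 2 4 5 1]
After op 4 (cut(7)): [2 4 5 1 10 0 6 7 3 9 8]
After op 5 (cut(7)): [7 3 9 8 2 4 5 1 10 0 6]
After op 6 (cut(7)): [1 10 0 6 7 3 9 8 2 4 5]

Answer: 1 10 0 6 7 3 9 8 2 4 5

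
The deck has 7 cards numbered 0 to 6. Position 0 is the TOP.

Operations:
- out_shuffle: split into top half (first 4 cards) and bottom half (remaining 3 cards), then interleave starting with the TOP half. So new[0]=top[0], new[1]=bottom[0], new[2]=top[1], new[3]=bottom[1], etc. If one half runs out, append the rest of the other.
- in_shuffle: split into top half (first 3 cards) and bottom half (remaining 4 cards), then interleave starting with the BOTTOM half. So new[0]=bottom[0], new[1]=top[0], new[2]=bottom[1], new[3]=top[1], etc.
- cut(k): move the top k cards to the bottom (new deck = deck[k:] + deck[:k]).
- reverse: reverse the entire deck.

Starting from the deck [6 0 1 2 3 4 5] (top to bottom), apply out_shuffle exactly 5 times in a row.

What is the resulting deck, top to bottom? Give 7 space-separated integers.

Answer: 6 1 3 5 0 2 4

Derivation:
After op 1 (out_shuffle): [6 3 0 4 1 5 2]
After op 2 (out_shuffle): [6 1 3 5 0 2 4]
After op 3 (out_shuffle): [6 0 1 2 3 4 5]
After op 4 (out_shuffle): [6 3 0 4 1 5 2]
After op 5 (out_shuffle): [6 1 3 5 0 2 4]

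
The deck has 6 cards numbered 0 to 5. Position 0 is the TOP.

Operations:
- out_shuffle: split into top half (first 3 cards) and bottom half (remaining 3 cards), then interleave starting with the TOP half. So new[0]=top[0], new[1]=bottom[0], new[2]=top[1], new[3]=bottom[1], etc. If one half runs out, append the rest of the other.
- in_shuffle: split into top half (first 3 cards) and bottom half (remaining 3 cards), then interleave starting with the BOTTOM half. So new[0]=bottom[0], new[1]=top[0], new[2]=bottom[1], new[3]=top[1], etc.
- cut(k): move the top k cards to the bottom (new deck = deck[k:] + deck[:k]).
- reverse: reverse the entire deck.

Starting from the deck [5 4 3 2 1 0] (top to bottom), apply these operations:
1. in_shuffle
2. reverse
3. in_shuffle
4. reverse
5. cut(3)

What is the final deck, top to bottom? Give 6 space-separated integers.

Answer: 5 3 1 4 2 0

Derivation:
After op 1 (in_shuffle): [2 5 1 4 0 3]
After op 2 (reverse): [3 0 4 1 5 2]
After op 3 (in_shuffle): [1 3 5 0 2 4]
After op 4 (reverse): [4 2 0 5 3 1]
After op 5 (cut(3)): [5 3 1 4 2 0]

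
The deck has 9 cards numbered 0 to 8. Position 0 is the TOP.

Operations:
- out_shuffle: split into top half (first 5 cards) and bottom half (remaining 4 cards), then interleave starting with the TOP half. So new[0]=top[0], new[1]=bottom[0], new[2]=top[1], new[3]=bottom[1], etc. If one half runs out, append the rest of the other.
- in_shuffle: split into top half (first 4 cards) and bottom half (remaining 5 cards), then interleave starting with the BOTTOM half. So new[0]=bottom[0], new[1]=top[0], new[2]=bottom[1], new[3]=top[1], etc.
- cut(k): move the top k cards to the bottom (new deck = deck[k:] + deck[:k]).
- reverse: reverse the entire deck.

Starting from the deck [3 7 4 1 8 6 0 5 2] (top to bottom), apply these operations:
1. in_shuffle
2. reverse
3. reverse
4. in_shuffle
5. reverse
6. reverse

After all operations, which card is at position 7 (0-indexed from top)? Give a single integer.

Answer: 7

Derivation:
After op 1 (in_shuffle): [8 3 6 7 0 4 5 1 2]
After op 2 (reverse): [2 1 5 4 0 7 6 3 8]
After op 3 (reverse): [8 3 6 7 0 4 5 1 2]
After op 4 (in_shuffle): [0 8 4 3 5 6 1 7 2]
After op 5 (reverse): [2 7 1 6 5 3 4 8 0]
After op 6 (reverse): [0 8 4 3 5 6 1 7 2]
Position 7: card 7.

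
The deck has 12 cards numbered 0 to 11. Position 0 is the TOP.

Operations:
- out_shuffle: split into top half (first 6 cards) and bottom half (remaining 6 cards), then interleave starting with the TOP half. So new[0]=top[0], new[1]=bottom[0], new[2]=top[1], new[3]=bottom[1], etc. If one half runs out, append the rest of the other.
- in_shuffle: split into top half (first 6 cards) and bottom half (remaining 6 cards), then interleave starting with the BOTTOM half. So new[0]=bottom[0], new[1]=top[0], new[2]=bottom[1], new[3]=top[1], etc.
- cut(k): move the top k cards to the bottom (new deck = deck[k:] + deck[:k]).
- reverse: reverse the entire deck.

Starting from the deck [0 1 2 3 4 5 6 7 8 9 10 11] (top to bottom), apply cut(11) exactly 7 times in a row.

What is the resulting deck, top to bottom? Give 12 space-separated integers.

After op 1 (cut(11)): [11 0 1 2 3 4 5 6 7 8 9 10]
After op 2 (cut(11)): [10 11 0 1 2 3 4 5 6 7 8 9]
After op 3 (cut(11)): [9 10 11 0 1 2 3 4 5 6 7 8]
After op 4 (cut(11)): [8 9 10 11 0 1 2 3 4 5 6 7]
After op 5 (cut(11)): [7 8 9 10 11 0 1 2 3 4 5 6]
After op 6 (cut(11)): [6 7 8 9 10 11 0 1 2 3 4 5]
After op 7 (cut(11)): [5 6 7 8 9 10 11 0 1 2 3 4]

Answer: 5 6 7 8 9 10 11 0 1 2 3 4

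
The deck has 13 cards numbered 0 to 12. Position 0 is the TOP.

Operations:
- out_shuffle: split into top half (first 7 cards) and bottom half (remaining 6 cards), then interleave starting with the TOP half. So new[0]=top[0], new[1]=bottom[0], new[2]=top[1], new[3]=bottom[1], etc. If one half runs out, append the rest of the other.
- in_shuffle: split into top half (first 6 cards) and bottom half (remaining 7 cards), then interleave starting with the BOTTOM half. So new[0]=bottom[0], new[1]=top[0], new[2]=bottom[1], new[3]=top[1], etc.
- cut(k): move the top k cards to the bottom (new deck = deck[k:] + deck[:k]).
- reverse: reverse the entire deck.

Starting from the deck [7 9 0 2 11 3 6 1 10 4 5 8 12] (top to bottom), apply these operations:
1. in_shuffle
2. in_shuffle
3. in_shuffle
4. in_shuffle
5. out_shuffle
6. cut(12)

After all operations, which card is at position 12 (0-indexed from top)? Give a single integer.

After op 1 (in_shuffle): [6 7 1 9 10 0 4 2 5 11 8 3 12]
After op 2 (in_shuffle): [4 6 2 7 5 1 11 9 8 10 3 0 12]
After op 3 (in_shuffle): [11 4 9 6 8 2 10 7 3 5 0 1 12]
After op 4 (in_shuffle): [10 11 7 4 3 9 5 6 0 8 1 2 12]
After op 5 (out_shuffle): [10 6 11 0 7 8 4 1 3 2 9 12 5]
After op 6 (cut(12)): [5 10 6 11 0 7 8 4 1 3 2 9 12]
Position 12: card 12.

Answer: 12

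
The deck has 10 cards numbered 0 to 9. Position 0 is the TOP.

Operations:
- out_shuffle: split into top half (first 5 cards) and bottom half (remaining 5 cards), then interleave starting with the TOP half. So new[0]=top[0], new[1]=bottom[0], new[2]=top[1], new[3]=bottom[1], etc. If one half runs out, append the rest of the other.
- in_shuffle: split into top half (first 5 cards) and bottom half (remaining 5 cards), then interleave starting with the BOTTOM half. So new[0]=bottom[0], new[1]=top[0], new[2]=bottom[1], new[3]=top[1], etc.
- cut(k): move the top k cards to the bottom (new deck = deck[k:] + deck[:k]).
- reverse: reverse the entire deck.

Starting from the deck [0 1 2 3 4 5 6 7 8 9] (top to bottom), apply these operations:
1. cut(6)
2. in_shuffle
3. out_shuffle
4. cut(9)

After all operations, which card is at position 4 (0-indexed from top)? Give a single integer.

Answer: 4

Derivation:
After op 1 (cut(6)): [6 7 8 9 0 1 2 3 4 5]
After op 2 (in_shuffle): [1 6 2 7 3 8 4 9 5 0]
After op 3 (out_shuffle): [1 8 6 4 2 9 7 5 3 0]
After op 4 (cut(9)): [0 1 8 6 4 2 9 7 5 3]
Position 4: card 4.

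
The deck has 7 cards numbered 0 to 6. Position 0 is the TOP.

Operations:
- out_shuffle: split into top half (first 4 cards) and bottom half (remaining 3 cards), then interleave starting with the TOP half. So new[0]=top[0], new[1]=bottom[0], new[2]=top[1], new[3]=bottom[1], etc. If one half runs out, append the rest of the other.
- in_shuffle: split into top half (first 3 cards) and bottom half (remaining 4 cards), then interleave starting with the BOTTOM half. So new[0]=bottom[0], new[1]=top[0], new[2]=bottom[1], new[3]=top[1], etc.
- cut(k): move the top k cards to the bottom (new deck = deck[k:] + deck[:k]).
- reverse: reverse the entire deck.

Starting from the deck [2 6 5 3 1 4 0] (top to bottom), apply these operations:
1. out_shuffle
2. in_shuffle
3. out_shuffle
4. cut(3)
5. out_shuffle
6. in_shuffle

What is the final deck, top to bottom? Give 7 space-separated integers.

Answer: 0 6 3 4 2 5 1

Derivation:
After op 1 (out_shuffle): [2 1 6 4 5 0 3]
After op 2 (in_shuffle): [4 2 5 1 0 6 3]
After op 3 (out_shuffle): [4 0 2 6 5 3 1]
After op 4 (cut(3)): [6 5 3 1 4 0 2]
After op 5 (out_shuffle): [6 4 5 0 3 2 1]
After op 6 (in_shuffle): [0 6 3 4 2 5 1]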